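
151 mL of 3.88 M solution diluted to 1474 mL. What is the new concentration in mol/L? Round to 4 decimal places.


Dilution: M1*V1 = M2*V2, solve for M2.
M2 = M1*V1 / V2
M2 = 3.88 * 151 / 1474
M2 = 585.88 / 1474
M2 = 0.39747626 mol/L, rounded to 4 dp:

0.3975 mol/L


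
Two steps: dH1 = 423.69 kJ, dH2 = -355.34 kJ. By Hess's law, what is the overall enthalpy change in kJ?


Hess's law: enthalpy is a state function, so add the step enthalpies.
dH_total = dH1 + dH2 = 423.69 + (-355.34)
dH_total = 68.35 kJ:

68.35 kJ


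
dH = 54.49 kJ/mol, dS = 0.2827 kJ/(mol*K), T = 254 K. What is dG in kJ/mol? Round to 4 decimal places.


Gibbs: dG = dH - T*dS (consistent units, dS already in kJ/(mol*K)).
T*dS = 254 * 0.2827 = 71.8058
dG = 54.49 - (71.8058)
dG = -17.3158 kJ/mol, rounded to 4 dp:

-17.3158 kJ/mol


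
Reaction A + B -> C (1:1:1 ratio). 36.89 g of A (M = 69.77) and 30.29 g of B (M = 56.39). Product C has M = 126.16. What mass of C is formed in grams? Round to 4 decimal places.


Find moles of each reactant; the smaller value is the limiting reagent in a 1:1:1 reaction, so moles_C equals moles of the limiter.
n_A = mass_A / M_A = 36.89 / 69.77 = 0.528737 mol
n_B = mass_B / M_B = 30.29 / 56.39 = 0.537152 mol
Limiting reagent: A (smaller), n_limiting = 0.528737 mol
mass_C = n_limiting * M_C = 0.528737 * 126.16
mass_C = 66.70545992 g, rounded to 4 dp:

66.7055 g


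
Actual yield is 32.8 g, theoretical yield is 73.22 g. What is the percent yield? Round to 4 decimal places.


% yield = 100 * actual / theoretical
% yield = 100 * 32.8 / 73.22
% yield = 44.79650369 %, rounded to 4 dp:

44.7965 %


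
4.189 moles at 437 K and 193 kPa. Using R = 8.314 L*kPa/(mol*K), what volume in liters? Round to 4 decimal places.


PV = nRT, solve for V = nRT / P.
nRT = 4.189 * 8.314 * 437 = 15219.5502
V = 15219.5502 / 193
V = 78.85777306 L, rounded to 4 dp:

78.8578 L


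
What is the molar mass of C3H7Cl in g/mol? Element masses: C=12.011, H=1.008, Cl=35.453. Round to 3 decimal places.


M = sum(count * atomic_mass) over atoms.
M = 3*12.011 + 7*1.008 + 1*35.453
M = 36.033 + 7.056 + 35.453
M = 78.542 g/mol, rounded to 3 dp:

78.542 g/mol


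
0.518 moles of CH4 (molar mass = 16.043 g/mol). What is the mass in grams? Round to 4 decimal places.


mass = n * M
mass = 0.518 * 16.043
mass = 8.310274 g, rounded to 4 dp:

8.3103 g


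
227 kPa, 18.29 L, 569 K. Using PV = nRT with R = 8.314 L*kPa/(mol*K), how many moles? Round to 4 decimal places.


PV = nRT, solve for n = PV / (RT).
PV = 227 * 18.29 = 4151.83
RT = 8.314 * 569 = 4730.666
n = 4151.83 / 4730.666
n = 0.87764175 mol, rounded to 4 dp:

0.8776 mol


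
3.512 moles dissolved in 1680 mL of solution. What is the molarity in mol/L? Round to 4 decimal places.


Convert volume to liters: V_L = V_mL / 1000.
V_L = 1680 / 1000 = 1.68 L
M = n / V_L = 3.512 / 1.68
M = 2.09047619 mol/L, rounded to 4 dp:

2.0905 mol/L


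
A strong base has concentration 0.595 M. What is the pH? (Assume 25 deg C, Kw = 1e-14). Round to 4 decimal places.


A strong base dissociates completely, so [OH-] equals the given concentration.
pOH = -log10([OH-]) = -log10(0.595) = 0.225483
pH = 14 - pOH = 14 - 0.225483
pH = 13.774517, rounded to 4 dp:

13.7745


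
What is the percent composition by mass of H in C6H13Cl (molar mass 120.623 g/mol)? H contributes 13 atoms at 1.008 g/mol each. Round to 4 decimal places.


pct = 100 * (n_elem * M_elem) / M_total
mass_contribution = 13 * 1.008 = 13.104 g/mol
pct = 100 * 13.104 / 120.623
pct = 10.86359981 %, rounded to 4 dp:

10.8636 %


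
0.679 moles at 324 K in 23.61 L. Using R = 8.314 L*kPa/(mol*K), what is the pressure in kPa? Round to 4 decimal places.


PV = nRT, solve for P = nRT / V.
nRT = 0.679 * 8.314 * 324 = 1829.0467
P = 1829.0467 / 23.61
P = 77.4691529 kPa, rounded to 4 dp:

77.4692 kPa


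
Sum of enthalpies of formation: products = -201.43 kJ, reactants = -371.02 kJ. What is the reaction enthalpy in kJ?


dH_rxn = sum(dH_f products) - sum(dH_f reactants)
dH_rxn = -201.43 - (-371.02)
dH_rxn = 169.59 kJ:

169.59 kJ


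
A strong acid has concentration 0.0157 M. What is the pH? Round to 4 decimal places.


A strong acid dissociates completely, so [H+] equals the given concentration.
pH = -log10([H+]) = -log10(0.0157)
pH = 1.80410035, rounded to 4 dp:

1.8041


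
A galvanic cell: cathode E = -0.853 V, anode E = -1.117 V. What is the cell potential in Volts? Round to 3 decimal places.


Standard cell potential: E_cell = E_cathode - E_anode.
E_cell = -0.853 - (-1.117)
E_cell = 0.264 V, rounded to 3 dp:

0.264 V


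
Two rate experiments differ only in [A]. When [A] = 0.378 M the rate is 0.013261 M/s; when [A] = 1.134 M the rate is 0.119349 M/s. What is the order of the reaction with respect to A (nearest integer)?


Rate is proportional to [A]^n, so rate2/rate1 = ([A]2/[A]1)^n. Take logs to solve for n.
rate2/rate1 = 0.119349 / 0.013261 = 9.0
[A]2/[A]1 = 1.134 / 0.378 = 3.0
n = ln(9.0) / ln(3.0) = 2.0
Nearest integer order:

2


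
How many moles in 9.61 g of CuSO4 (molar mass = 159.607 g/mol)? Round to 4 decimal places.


n = mass / M
n = 9.61 / 159.607
n = 0.06021039 mol, rounded to 4 dp:

0.0602 mol


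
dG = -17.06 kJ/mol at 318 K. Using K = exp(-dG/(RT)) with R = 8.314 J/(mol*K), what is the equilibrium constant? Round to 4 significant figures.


dG is in kJ/mol; multiply by 1000 to match R in J/(mol*K).
RT = 8.314 * 318 = 2643.852 J/mol
exponent = -dG*1000 / (RT) = -(-17.06*1000) / 2643.852 = 6.45270613
K = exp(6.45270613)
K = 634.41679, rounded to 4 significant figures:

634.4


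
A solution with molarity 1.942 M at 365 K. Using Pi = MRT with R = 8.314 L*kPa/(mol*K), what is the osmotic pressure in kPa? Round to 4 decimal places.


Osmotic pressure (van't Hoff): Pi = M*R*T.
RT = 8.314 * 365 = 3034.61
Pi = 1.942 * 3034.61
Pi = 5893.21262 kPa, rounded to 4 dp:

5893.2126 kPa


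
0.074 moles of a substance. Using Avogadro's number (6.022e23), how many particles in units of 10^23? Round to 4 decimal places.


N = n * NA, then divide by 1e23 for the requested units.
N / 1e23 = n * 6.022
N / 1e23 = 0.074 * 6.022
N / 1e23 = 0.445628, rounded to 4 dp:

0.4456


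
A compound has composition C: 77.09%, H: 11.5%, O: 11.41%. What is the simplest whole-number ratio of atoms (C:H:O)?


Assume 100 g of compound, divide each mass% by atomic mass to get moles, then normalize by the smallest to get a raw atom ratio.
Moles per 100 g: C: 77.09/12.011 = 6.4183, H: 11.5/1.008 = 11.4087, O: 11.41/15.999 = 0.7132
Raw ratio (divide by min = 0.7132): C: 9.0, H: 15.997, O: 1.0
Multiply by 1 to clear fractions: C: 9.0 ~= 9, H: 15.997 ~= 16, O: 1.0 ~= 1
Reduce by GCD to get the simplest whole-number ratio:

9:16:1


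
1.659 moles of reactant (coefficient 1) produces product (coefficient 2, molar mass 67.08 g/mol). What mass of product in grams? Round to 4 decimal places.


Use the coefficient ratio to convert reactant moles to product moles, then multiply by the product's molar mass.
moles_P = moles_R * (coeff_P / coeff_R) = 1.659 * (2/1) = 3.318
mass_P = moles_P * M_P = 3.318 * 67.08
mass_P = 222.57144 g, rounded to 4 dp:

222.5714 g


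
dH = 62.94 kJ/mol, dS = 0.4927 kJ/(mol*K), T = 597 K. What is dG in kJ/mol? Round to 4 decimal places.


Gibbs: dG = dH - T*dS (consistent units, dS already in kJ/(mol*K)).
T*dS = 597 * 0.4927 = 294.1419
dG = 62.94 - (294.1419)
dG = -231.2019 kJ/mol, rounded to 4 dp:

-231.2019 kJ/mol


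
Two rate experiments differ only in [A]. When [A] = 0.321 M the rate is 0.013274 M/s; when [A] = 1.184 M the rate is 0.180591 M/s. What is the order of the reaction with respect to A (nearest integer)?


Rate is proportional to [A]^n, so rate2/rate1 = ([A]2/[A]1)^n. Take logs to solve for n.
rate2/rate1 = 0.180591 / 0.013274 = 13.6049
[A]2/[A]1 = 1.184 / 0.321 = 3.6885
n = ln(13.6049) / ln(3.6885) = 2.0
Nearest integer order:

2


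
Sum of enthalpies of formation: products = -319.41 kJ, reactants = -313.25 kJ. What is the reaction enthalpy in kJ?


dH_rxn = sum(dH_f products) - sum(dH_f reactants)
dH_rxn = -319.41 - (-313.25)
dH_rxn = -6.16 kJ:

-6.16 kJ


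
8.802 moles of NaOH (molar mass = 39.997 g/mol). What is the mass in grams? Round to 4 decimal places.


mass = n * M
mass = 8.802 * 39.997
mass = 352.053594 g, rounded to 4 dp:

352.0536 g


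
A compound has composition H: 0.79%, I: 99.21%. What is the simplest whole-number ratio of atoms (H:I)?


Assume 100 g of compound, divide each mass% by atomic mass to get moles, then normalize by the smallest to get a raw atom ratio.
Moles per 100 g: H: 0.79/1.008 = 0.7837, I: 99.21/126.904 = 0.7818
Raw ratio (divide by min = 0.7818): H: 1.003, I: 1.0
Multiply by 1 to clear fractions: H: 1.003 ~= 1, I: 1.0 ~= 1
Reduce by GCD to get the simplest whole-number ratio:

1:1


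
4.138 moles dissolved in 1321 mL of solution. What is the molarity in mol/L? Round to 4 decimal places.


Convert volume to liters: V_L = V_mL / 1000.
V_L = 1321 / 1000 = 1.321 L
M = n / V_L = 4.138 / 1.321
M = 3.1324754 mol/L, rounded to 4 dp:

3.1325 mol/L


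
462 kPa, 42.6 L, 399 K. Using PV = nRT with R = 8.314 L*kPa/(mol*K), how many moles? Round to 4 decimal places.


PV = nRT, solve for n = PV / (RT).
PV = 462 * 42.6 = 19681.2
RT = 8.314 * 399 = 3317.286
n = 19681.2 / 3317.286
n = 5.93292227 mol, rounded to 4 dp:

5.9329 mol


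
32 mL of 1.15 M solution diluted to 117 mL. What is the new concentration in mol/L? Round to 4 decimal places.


Dilution: M1*V1 = M2*V2, solve for M2.
M2 = M1*V1 / V2
M2 = 1.15 * 32 / 117
M2 = 36.8 / 117
M2 = 0.31452991 mol/L, rounded to 4 dp:

0.3145 mol/L


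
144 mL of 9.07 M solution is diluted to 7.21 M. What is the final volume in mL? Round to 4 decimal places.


Dilution: M1*V1 = M2*V2, solve for V2.
V2 = M1*V1 / M2
V2 = 9.07 * 144 / 7.21
V2 = 1306.08 / 7.21
V2 = 181.14840499 mL, rounded to 4 dp:

181.1484 mL


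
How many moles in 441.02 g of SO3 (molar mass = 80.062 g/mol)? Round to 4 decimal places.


n = mass / M
n = 441.02 / 80.062
n = 5.50848093 mol, rounded to 4 dp:

5.5085 mol


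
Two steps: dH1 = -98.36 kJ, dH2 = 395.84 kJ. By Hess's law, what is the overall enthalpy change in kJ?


Hess's law: enthalpy is a state function, so add the step enthalpies.
dH_total = dH1 + dH2 = -98.36 + (395.84)
dH_total = 297.48 kJ:

297.48 kJ


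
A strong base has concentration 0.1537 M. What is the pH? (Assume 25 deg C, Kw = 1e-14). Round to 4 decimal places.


A strong base dissociates completely, so [OH-] equals the given concentration.
pOH = -log10([OH-]) = -log10(0.1537) = 0.813326
pH = 14 - pOH = 14 - 0.813326
pH = 13.186674, rounded to 4 dp:

13.1867


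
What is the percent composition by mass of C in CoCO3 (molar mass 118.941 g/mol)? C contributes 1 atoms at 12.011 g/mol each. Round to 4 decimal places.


pct = 100 * (n_elem * M_elem) / M_total
mass_contribution = 1 * 12.011 = 12.011 g/mol
pct = 100 * 12.011 / 118.941
pct = 10.09828402 %, rounded to 4 dp:

10.0983 %


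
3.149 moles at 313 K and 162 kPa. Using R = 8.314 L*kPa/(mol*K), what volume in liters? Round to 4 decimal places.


PV = nRT, solve for V = nRT / P.
nRT = 3.149 * 8.314 * 313 = 8194.586
V = 8194.586 / 162
V = 50.5838642 L, rounded to 4 dp:

50.5839 L


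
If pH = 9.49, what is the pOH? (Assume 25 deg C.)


At 25 deg C, pH + pOH = 14.
pOH = 14 - pH = 14 - 9.49
pOH = 4.51:

4.51


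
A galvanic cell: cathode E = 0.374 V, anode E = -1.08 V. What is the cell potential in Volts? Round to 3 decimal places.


Standard cell potential: E_cell = E_cathode - E_anode.
E_cell = 0.374 - (-1.08)
E_cell = 1.454 V, rounded to 3 dp:

1.454 V


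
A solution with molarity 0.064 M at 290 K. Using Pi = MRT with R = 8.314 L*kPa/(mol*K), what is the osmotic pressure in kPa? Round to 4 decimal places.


Osmotic pressure (van't Hoff): Pi = M*R*T.
RT = 8.314 * 290 = 2411.06
Pi = 0.064 * 2411.06
Pi = 154.30784 kPa, rounded to 4 dp:

154.3078 kPa


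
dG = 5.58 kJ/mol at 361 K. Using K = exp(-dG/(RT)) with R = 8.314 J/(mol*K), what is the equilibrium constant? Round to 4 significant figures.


dG is in kJ/mol; multiply by 1000 to match R in J/(mol*K).
RT = 8.314 * 361 = 3001.354 J/mol
exponent = -dG*1000 / (RT) = -(5.58*1000) / 3001.354 = -1.8591609
K = exp(-1.8591609)
K = 0.15580331, rounded to 4 significant figures:

0.1558


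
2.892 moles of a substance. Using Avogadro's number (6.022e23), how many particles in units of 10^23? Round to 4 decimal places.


N = n * NA, then divide by 1e23 for the requested units.
N / 1e23 = n * 6.022
N / 1e23 = 2.892 * 6.022
N / 1e23 = 17.415624, rounded to 4 dp:

17.4156


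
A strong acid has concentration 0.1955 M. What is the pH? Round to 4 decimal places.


A strong acid dissociates completely, so [H+] equals the given concentration.
pH = -log10([H+]) = -log10(0.1955)
pH = 0.70885324, rounded to 4 dp:

0.7089


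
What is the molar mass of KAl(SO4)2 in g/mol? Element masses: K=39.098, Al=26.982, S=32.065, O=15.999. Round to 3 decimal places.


M = sum(count * atomic_mass) over atoms.
M = 1*39.098 + 1*26.982 + 2*32.065 + 8*15.999
M = 39.098 + 26.982 + 64.13 + 127.992
M = 258.202 g/mol, rounded to 3 dp:

258.202 g/mol


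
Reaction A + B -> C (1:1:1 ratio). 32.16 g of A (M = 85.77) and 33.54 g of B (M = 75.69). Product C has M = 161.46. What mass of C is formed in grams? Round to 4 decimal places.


Find moles of each reactant; the smaller value is the limiting reagent in a 1:1:1 reaction, so moles_C equals moles of the limiter.
n_A = mass_A / M_A = 32.16 / 85.77 = 0.374956 mol
n_B = mass_B / M_B = 33.54 / 75.69 = 0.443123 mol
Limiting reagent: A (smaller), n_limiting = 0.374956 mol
mass_C = n_limiting * M_C = 0.374956 * 161.46
mass_C = 60.54039576 g, rounded to 4 dp:

60.5404 g


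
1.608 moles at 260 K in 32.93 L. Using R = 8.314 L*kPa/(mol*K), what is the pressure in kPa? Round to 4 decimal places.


PV = nRT, solve for P = nRT / V.
nRT = 1.608 * 8.314 * 260 = 3475.9171
P = 3475.9171 / 32.93
P = 105.55472517 kPa, rounded to 4 dp:

105.5547 kPa


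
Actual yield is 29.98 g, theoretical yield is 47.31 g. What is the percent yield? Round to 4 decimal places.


% yield = 100 * actual / theoretical
% yield = 100 * 29.98 / 47.31
% yield = 63.36926654 %, rounded to 4 dp:

63.3693 %


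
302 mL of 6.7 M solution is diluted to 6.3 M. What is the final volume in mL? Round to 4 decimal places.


Dilution: M1*V1 = M2*V2, solve for V2.
V2 = M1*V1 / M2
V2 = 6.7 * 302 / 6.3
V2 = 2023.4 / 6.3
V2 = 321.17460317 mL, rounded to 4 dp:

321.1746 mL


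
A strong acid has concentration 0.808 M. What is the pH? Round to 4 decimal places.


A strong acid dissociates completely, so [H+] equals the given concentration.
pH = -log10([H+]) = -log10(0.808)
pH = 0.09258864, rounded to 4 dp:

0.0926


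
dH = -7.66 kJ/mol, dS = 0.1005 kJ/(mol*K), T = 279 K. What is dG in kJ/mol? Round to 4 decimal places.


Gibbs: dG = dH - T*dS (consistent units, dS already in kJ/(mol*K)).
T*dS = 279 * 0.1005 = 28.0395
dG = -7.66 - (28.0395)
dG = -35.6995 kJ/mol, rounded to 4 dp:

-35.6995 kJ/mol


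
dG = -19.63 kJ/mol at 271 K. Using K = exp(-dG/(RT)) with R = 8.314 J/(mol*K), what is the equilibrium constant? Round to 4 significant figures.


dG is in kJ/mol; multiply by 1000 to match R in J/(mol*K).
RT = 8.314 * 271 = 2253.094 J/mol
exponent = -dG*1000 / (RT) = -(-19.63*1000) / 2253.094 = 8.71246384
K = exp(8.71246384)
K = 6078.1998, rounded to 4 significant figures:

6078


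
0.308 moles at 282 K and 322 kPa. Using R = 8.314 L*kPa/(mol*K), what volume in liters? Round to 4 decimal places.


PV = nRT, solve for V = nRT / P.
nRT = 0.308 * 8.314 * 282 = 722.1208
V = 722.1208 / 322
V = 2.24261118 L, rounded to 4 dp:

2.2426 L


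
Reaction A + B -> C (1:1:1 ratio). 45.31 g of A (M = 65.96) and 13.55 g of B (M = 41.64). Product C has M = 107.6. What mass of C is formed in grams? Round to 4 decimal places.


Find moles of each reactant; the smaller value is the limiting reagent in a 1:1:1 reaction, so moles_C equals moles of the limiter.
n_A = mass_A / M_A = 45.31 / 65.96 = 0.686931 mol
n_B = mass_B / M_B = 13.55 / 41.64 = 0.325408 mol
Limiting reagent: B (smaller), n_limiting = 0.325408 mol
mass_C = n_limiting * M_C = 0.325408 * 107.6
mass_C = 35.0139008 g, rounded to 4 dp:

35.0139 g


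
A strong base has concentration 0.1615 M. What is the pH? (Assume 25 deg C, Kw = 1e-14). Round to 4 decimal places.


A strong base dissociates completely, so [OH-] equals the given concentration.
pOH = -log10([OH-]) = -log10(0.1615) = 0.791827
pH = 14 - pOH = 14 - 0.791827
pH = 13.208173, rounded to 4 dp:

13.2082


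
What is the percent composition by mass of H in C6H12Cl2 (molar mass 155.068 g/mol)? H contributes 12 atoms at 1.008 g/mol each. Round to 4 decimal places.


pct = 100 * (n_elem * M_elem) / M_total
mass_contribution = 12 * 1.008 = 12.096 g/mol
pct = 100 * 12.096 / 155.068
pct = 7.80044884 %, rounded to 4 dp:

7.8004 %


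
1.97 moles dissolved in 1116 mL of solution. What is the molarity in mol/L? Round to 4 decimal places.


Convert volume to liters: V_L = V_mL / 1000.
V_L = 1116 / 1000 = 1.116 L
M = n / V_L = 1.97 / 1.116
M = 1.76523297 mol/L, rounded to 4 dp:

1.7652 mol/L


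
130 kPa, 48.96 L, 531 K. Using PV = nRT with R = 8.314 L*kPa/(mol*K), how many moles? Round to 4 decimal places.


PV = nRT, solve for n = PV / (RT).
PV = 130 * 48.96 = 6364.8
RT = 8.314 * 531 = 4414.734
n = 6364.8 / 4414.734
n = 1.44171767 mol, rounded to 4 dp:

1.4417 mol


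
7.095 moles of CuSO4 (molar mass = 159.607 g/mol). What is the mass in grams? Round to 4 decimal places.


mass = n * M
mass = 7.095 * 159.607
mass = 1132.411665 g, rounded to 4 dp:

1132.4117 g


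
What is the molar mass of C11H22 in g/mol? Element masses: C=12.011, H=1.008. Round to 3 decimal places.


M = sum(count * atomic_mass) over atoms.
M = 11*12.011 + 22*1.008
M = 132.121 + 22.176
M = 154.297 g/mol, rounded to 3 dp:

154.297 g/mol


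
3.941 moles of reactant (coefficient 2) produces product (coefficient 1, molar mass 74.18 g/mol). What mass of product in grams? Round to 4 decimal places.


Use the coefficient ratio to convert reactant moles to product moles, then multiply by the product's molar mass.
moles_P = moles_R * (coeff_P / coeff_R) = 3.941 * (1/2) = 1.9705
mass_P = moles_P * M_P = 1.9705 * 74.18
mass_P = 146.17169 g, rounded to 4 dp:

146.1717 g


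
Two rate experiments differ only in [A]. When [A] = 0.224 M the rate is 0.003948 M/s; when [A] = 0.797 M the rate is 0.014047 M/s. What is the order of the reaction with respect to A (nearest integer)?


Rate is proportional to [A]^n, so rate2/rate1 = ([A]2/[A]1)^n. Take logs to solve for n.
rate2/rate1 = 0.014047 / 0.003948 = 3.558
[A]2/[A]1 = 0.797 / 0.224 = 3.558
n = ln(3.558) / ln(3.558) = 1.0
Nearest integer order:

1


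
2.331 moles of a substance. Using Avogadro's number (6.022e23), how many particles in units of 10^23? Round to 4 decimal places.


N = n * NA, then divide by 1e23 for the requested units.
N / 1e23 = n * 6.022
N / 1e23 = 2.331 * 6.022
N / 1e23 = 14.037282, rounded to 4 dp:

14.0373


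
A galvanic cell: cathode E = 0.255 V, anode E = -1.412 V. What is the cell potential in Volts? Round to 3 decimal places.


Standard cell potential: E_cell = E_cathode - E_anode.
E_cell = 0.255 - (-1.412)
E_cell = 1.667 V, rounded to 3 dp:

1.667 V


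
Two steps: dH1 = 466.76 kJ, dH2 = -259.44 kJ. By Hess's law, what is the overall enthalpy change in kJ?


Hess's law: enthalpy is a state function, so add the step enthalpies.
dH_total = dH1 + dH2 = 466.76 + (-259.44)
dH_total = 207.32 kJ:

207.32 kJ


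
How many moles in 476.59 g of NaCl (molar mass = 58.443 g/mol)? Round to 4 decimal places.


n = mass / M
n = 476.59 / 58.443
n = 8.15478329 mol, rounded to 4 dp:

8.1548 mol


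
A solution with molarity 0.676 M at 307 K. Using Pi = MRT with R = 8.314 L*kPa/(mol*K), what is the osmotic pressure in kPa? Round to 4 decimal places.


Osmotic pressure (van't Hoff): Pi = M*R*T.
RT = 8.314 * 307 = 2552.398
Pi = 0.676 * 2552.398
Pi = 1725.421048 kPa, rounded to 4 dp:

1725.4210 kPa


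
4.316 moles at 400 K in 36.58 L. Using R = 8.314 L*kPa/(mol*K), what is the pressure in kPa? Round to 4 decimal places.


PV = nRT, solve for P = nRT / V.
nRT = 4.316 * 8.314 * 400 = 14353.2896
P = 14353.2896 / 36.58
P = 392.38079825 kPa, rounded to 4 dp:

392.3808 kPa


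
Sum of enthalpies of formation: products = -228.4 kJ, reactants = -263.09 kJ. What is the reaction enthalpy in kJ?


dH_rxn = sum(dH_f products) - sum(dH_f reactants)
dH_rxn = -228.4 - (-263.09)
dH_rxn = 34.69 kJ:

34.69 kJ


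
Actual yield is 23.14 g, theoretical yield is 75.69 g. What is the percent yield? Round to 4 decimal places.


% yield = 100 * actual / theoretical
% yield = 100 * 23.14 / 75.69
% yield = 30.57207029 %, rounded to 4 dp:

30.5721 %


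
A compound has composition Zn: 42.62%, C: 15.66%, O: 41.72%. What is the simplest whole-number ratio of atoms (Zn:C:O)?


Assume 100 g of compound, divide each mass% by atomic mass to get moles, then normalize by the smallest to get a raw atom ratio.
Moles per 100 g: Zn: 42.62/65.38 = 0.6519, C: 15.66/12.011 = 1.3038, O: 41.72/15.999 = 2.6077
Raw ratio (divide by min = 0.6519): Zn: 1.0, C: 2.0, O: 4.0
Multiply by 1 to clear fractions: Zn: 1.0 ~= 1, C: 2.0 ~= 2, O: 4.0 ~= 4
Reduce by GCD to get the simplest whole-number ratio:

1:2:4


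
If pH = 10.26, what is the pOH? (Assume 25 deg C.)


At 25 deg C, pH + pOH = 14.
pOH = 14 - pH = 14 - 10.26
pOH = 3.74:

3.74


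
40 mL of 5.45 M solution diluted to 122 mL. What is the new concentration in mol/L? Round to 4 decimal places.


Dilution: M1*V1 = M2*V2, solve for M2.
M2 = M1*V1 / V2
M2 = 5.45 * 40 / 122
M2 = 218.0 / 122
M2 = 1.78688525 mol/L, rounded to 4 dp:

1.7869 mol/L


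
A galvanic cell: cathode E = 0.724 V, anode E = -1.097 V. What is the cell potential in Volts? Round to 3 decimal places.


Standard cell potential: E_cell = E_cathode - E_anode.
E_cell = 0.724 - (-1.097)
E_cell = 1.821 V, rounded to 3 dp:

1.821 V


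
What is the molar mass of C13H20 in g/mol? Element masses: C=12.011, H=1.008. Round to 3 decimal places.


M = sum(count * atomic_mass) over atoms.
M = 13*12.011 + 20*1.008
M = 156.143 + 20.16
M = 176.303 g/mol, rounded to 3 dp:

176.303 g/mol


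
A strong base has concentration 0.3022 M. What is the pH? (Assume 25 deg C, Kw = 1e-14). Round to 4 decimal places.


A strong base dissociates completely, so [OH-] equals the given concentration.
pOH = -log10([OH-]) = -log10(0.3022) = 0.519706
pH = 14 - pOH = 14 - 0.519706
pH = 13.480294, rounded to 4 dp:

13.4803


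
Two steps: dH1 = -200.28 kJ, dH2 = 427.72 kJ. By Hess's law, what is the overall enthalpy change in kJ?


Hess's law: enthalpy is a state function, so add the step enthalpies.
dH_total = dH1 + dH2 = -200.28 + (427.72)
dH_total = 227.44 kJ:

227.44 kJ


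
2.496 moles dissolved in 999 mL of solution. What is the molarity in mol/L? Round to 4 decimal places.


Convert volume to liters: V_L = V_mL / 1000.
V_L = 999 / 1000 = 0.999 L
M = n / V_L = 2.496 / 0.999
M = 2.4984985 mol/L, rounded to 4 dp:

2.4985 mol/L


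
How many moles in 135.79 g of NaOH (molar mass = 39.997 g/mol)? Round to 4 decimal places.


n = mass / M
n = 135.79 / 39.997
n = 3.39500463 mol, rounded to 4 dp:

3.3950 mol


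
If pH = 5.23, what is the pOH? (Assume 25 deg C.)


At 25 deg C, pH + pOH = 14.
pOH = 14 - pH = 14 - 5.23
pOH = 8.77:

8.77


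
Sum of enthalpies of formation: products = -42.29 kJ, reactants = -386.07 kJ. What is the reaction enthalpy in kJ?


dH_rxn = sum(dH_f products) - sum(dH_f reactants)
dH_rxn = -42.29 - (-386.07)
dH_rxn = 343.78 kJ:

343.78 kJ


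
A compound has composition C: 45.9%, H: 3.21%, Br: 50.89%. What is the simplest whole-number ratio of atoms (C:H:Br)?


Assume 100 g of compound, divide each mass% by atomic mass to get moles, then normalize by the smallest to get a raw atom ratio.
Moles per 100 g: C: 45.9/12.011 = 3.8215, H: 3.21/1.008 = 3.1845, Br: 50.89/79.904 = 0.6369
Raw ratio (divide by min = 0.6369): C: 6.0, H: 5.0, Br: 1.0
Multiply by 1 to clear fractions: C: 6.0 ~= 6, H: 5.0 ~= 5, Br: 1.0 ~= 1
Reduce by GCD to get the simplest whole-number ratio:

6:5:1


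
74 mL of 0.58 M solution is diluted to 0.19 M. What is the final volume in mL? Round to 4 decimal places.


Dilution: M1*V1 = M2*V2, solve for V2.
V2 = M1*V1 / M2
V2 = 0.58 * 74 / 0.19
V2 = 42.92 / 0.19
V2 = 225.89473684 mL, rounded to 4 dp:

225.8947 mL


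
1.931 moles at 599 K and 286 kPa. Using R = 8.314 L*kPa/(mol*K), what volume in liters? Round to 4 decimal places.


PV = nRT, solve for V = nRT / P.
nRT = 1.931 * 8.314 * 599 = 9616.5461
V = 9616.5461 / 286
V = 33.62428706 L, rounded to 4 dp:

33.6243 L


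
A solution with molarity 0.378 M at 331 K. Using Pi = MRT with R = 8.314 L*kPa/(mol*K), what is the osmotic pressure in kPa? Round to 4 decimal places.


Osmotic pressure (van't Hoff): Pi = M*R*T.
RT = 8.314 * 331 = 2751.934
Pi = 0.378 * 2751.934
Pi = 1040.231052 kPa, rounded to 4 dp:

1040.2311 kPa


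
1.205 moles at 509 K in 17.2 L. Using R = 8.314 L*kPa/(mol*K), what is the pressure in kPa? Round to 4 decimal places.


PV = nRT, solve for P = nRT / V.
nRT = 1.205 * 8.314 * 509 = 5099.3503
P = 5099.3503 / 17.2
P = 296.47385465 kPa, rounded to 4 dp:

296.4739 kPa


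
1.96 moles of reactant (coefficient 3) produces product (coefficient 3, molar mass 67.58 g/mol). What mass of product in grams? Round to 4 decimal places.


Use the coefficient ratio to convert reactant moles to product moles, then multiply by the product's molar mass.
moles_P = moles_R * (coeff_P / coeff_R) = 1.96 * (3/3) = 1.96
mass_P = moles_P * M_P = 1.96 * 67.58
mass_P = 132.4568 g, rounded to 4 dp:

132.4568 g


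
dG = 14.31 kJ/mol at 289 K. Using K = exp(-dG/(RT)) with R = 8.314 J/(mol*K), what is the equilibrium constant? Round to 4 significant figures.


dG is in kJ/mol; multiply by 1000 to match R in J/(mol*K).
RT = 8.314 * 289 = 2402.746 J/mol
exponent = -dG*1000 / (RT) = -(14.31*1000) / 2402.746 = -5.9556857
K = exp(-5.9556857)
K = 0.0025910665, rounded to 4 significant figures:

0.002591


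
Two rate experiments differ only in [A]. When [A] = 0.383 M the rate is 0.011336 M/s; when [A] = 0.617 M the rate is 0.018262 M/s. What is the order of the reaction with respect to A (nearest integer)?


Rate is proportional to [A]^n, so rate2/rate1 = ([A]2/[A]1)^n. Take logs to solve for n.
rate2/rate1 = 0.018262 / 0.011336 = 1.611
[A]2/[A]1 = 0.617 / 0.383 = 1.611
n = ln(1.611) / ln(1.611) = 1.0
Nearest integer order:

1


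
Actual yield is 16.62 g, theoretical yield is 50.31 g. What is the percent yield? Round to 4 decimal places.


% yield = 100 * actual / theoretical
% yield = 100 * 16.62 / 50.31
% yield = 33.03518187 %, rounded to 4 dp:

33.0352 %


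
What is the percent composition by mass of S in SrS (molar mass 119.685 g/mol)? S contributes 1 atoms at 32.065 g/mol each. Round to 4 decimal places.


pct = 100 * (n_elem * M_elem) / M_total
mass_contribution = 1 * 32.065 = 32.065 g/mol
pct = 100 * 32.065 / 119.685
pct = 26.79116013 %, rounded to 4 dp:

26.7912 %


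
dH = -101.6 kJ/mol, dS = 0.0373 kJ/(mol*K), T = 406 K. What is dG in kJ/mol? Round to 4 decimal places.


Gibbs: dG = dH - T*dS (consistent units, dS already in kJ/(mol*K)).
T*dS = 406 * 0.0373 = 15.1438
dG = -101.6 - (15.1438)
dG = -116.7438 kJ/mol, rounded to 4 dp:

-116.7438 kJ/mol


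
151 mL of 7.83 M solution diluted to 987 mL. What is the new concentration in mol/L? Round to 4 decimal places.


Dilution: M1*V1 = M2*V2, solve for M2.
M2 = M1*V1 / V2
M2 = 7.83 * 151 / 987
M2 = 1182.33 / 987
M2 = 1.19790274 mol/L, rounded to 4 dp:

1.1979 mol/L


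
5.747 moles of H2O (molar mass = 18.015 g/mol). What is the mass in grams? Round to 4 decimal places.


mass = n * M
mass = 5.747 * 18.015
mass = 103.532205 g, rounded to 4 dp:

103.5322 g


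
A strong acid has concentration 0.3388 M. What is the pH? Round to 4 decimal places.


A strong acid dissociates completely, so [H+] equals the given concentration.
pH = -log10([H+]) = -log10(0.3388)
pH = 0.4700566, rounded to 4 dp:

0.4701


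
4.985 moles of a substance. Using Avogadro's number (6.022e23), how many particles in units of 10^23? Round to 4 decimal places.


N = n * NA, then divide by 1e23 for the requested units.
N / 1e23 = n * 6.022
N / 1e23 = 4.985 * 6.022
N / 1e23 = 30.01967, rounded to 4 dp:

30.0197


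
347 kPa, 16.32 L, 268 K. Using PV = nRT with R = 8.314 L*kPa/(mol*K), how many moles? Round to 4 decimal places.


PV = nRT, solve for n = PV / (RT).
PV = 347 * 16.32 = 5663.04
RT = 8.314 * 268 = 2228.152
n = 5663.04 / 2228.152
n = 2.54158603 mol, rounded to 4 dp:

2.5416 mol


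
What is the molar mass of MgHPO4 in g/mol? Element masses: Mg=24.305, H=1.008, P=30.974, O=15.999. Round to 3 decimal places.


M = sum(count * atomic_mass) over atoms.
M = 1*24.305 + 1*1.008 + 1*30.974 + 4*15.999
M = 24.305 + 1.008 + 30.974 + 63.996
M = 120.283 g/mol, rounded to 3 dp:

120.283 g/mol


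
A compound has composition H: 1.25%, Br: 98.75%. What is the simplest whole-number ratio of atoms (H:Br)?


Assume 100 g of compound, divide each mass% by atomic mass to get moles, then normalize by the smallest to get a raw atom ratio.
Moles per 100 g: H: 1.25/1.008 = 1.2401, Br: 98.75/79.904 = 1.2359
Raw ratio (divide by min = 1.2359): H: 1.003, Br: 1.0
Multiply by 1 to clear fractions: H: 1.003 ~= 1, Br: 1.0 ~= 1
Reduce by GCD to get the simplest whole-number ratio:

1:1


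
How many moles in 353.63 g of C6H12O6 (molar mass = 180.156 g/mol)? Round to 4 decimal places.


n = mass / M
n = 353.63 / 180.156
n = 1.96290992 mol, rounded to 4 dp:

1.9629 mol


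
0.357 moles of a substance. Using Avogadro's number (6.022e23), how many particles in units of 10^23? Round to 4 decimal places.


N = n * NA, then divide by 1e23 for the requested units.
N / 1e23 = n * 6.022
N / 1e23 = 0.357 * 6.022
N / 1e23 = 2.149854, rounded to 4 dp:

2.1499


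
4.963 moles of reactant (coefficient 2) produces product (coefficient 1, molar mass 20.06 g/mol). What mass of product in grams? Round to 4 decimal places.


Use the coefficient ratio to convert reactant moles to product moles, then multiply by the product's molar mass.
moles_P = moles_R * (coeff_P / coeff_R) = 4.963 * (1/2) = 2.4815
mass_P = moles_P * M_P = 2.4815 * 20.06
mass_P = 49.77889 g, rounded to 4 dp:

49.7789 g


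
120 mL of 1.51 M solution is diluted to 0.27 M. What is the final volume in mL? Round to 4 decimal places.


Dilution: M1*V1 = M2*V2, solve for V2.
V2 = M1*V1 / M2
V2 = 1.51 * 120 / 0.27
V2 = 181.2 / 0.27
V2 = 671.11111111 mL, rounded to 4 dp:

671.1111 mL


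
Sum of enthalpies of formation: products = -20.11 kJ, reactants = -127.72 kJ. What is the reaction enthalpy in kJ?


dH_rxn = sum(dH_f products) - sum(dH_f reactants)
dH_rxn = -20.11 - (-127.72)
dH_rxn = 107.61 kJ:

107.61 kJ


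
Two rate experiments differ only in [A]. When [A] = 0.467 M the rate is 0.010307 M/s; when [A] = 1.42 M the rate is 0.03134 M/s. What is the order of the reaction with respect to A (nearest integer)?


Rate is proportional to [A]^n, so rate2/rate1 = ([A]2/[A]1)^n. Take logs to solve for n.
rate2/rate1 = 0.03134 / 0.010307 = 3.0407
[A]2/[A]1 = 1.42 / 0.467 = 3.0407
n = ln(3.0407) / ln(3.0407) = 1.0
Nearest integer order:

1


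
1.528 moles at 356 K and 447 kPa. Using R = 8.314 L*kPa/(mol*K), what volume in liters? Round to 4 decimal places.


PV = nRT, solve for V = nRT / P.
nRT = 1.528 * 8.314 * 356 = 4522.55
V = 4522.55 / 447
V = 10.11756152 L, rounded to 4 dp:

10.1176 L


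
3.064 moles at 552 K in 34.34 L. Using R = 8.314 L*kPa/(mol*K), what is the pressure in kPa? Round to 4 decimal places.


PV = nRT, solve for P = nRT / V.
nRT = 3.064 * 8.314 * 552 = 14061.701
P = 14061.701 / 34.34
P = 409.48459522 kPa, rounded to 4 dp:

409.4846 kPa


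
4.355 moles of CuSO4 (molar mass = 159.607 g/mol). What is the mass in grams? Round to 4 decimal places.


mass = n * M
mass = 4.355 * 159.607
mass = 695.088485 g, rounded to 4 dp:

695.0885 g


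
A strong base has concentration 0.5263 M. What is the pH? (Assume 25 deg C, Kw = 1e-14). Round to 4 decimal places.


A strong base dissociates completely, so [OH-] equals the given concentration.
pOH = -log10([OH-]) = -log10(0.5263) = 0.278767
pH = 14 - pOH = 14 - 0.278767
pH = 13.721233, rounded to 4 dp:

13.7212


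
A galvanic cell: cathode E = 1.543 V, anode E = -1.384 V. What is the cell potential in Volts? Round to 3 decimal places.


Standard cell potential: E_cell = E_cathode - E_anode.
E_cell = 1.543 - (-1.384)
E_cell = 2.927 V, rounded to 3 dp:

2.927 V


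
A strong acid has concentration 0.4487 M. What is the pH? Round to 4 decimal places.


A strong acid dissociates completely, so [H+] equals the given concentration.
pH = -log10([H+]) = -log10(0.4487)
pH = 0.34804393, rounded to 4 dp:

0.3480


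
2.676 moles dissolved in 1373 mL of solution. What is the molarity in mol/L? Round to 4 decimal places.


Convert volume to liters: V_L = V_mL / 1000.
V_L = 1373 / 1000 = 1.373 L
M = n / V_L = 2.676 / 1.373
M = 1.94901675 mol/L, rounded to 4 dp:

1.9490 mol/L


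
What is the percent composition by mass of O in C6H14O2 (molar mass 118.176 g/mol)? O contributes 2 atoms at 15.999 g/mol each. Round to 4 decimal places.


pct = 100 * (n_elem * M_elem) / M_total
mass_contribution = 2 * 15.999 = 31.998 g/mol
pct = 100 * 31.998 / 118.176
pct = 27.07656377 %, rounded to 4 dp:

27.0766 %


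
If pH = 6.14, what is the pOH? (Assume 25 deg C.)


At 25 deg C, pH + pOH = 14.
pOH = 14 - pH = 14 - 6.14
pOH = 7.86:

7.86


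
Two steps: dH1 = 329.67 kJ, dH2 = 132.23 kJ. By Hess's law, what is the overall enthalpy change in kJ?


Hess's law: enthalpy is a state function, so add the step enthalpies.
dH_total = dH1 + dH2 = 329.67 + (132.23)
dH_total = 461.9 kJ:

461.90 kJ


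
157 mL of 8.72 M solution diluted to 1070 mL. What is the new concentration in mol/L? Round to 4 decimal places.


Dilution: M1*V1 = M2*V2, solve for M2.
M2 = M1*V1 / V2
M2 = 8.72 * 157 / 1070
M2 = 1369.04 / 1070
M2 = 1.27947664 mol/L, rounded to 4 dp:

1.2795 mol/L


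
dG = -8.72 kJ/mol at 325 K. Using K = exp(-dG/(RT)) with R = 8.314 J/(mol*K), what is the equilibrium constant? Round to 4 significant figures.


dG is in kJ/mol; multiply by 1000 to match R in J/(mol*K).
RT = 8.314 * 325 = 2702.05 J/mol
exponent = -dG*1000 / (RT) = -(-8.72*1000) / 2702.05 = 3.22717936
K = exp(3.22717936)
K = 25.208453, rounded to 4 significant figures:

25.21


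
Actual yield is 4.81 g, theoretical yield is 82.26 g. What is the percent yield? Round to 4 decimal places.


% yield = 100 * actual / theoretical
% yield = 100 * 4.81 / 82.26
% yield = 5.8473134 %, rounded to 4 dp:

5.8473 %


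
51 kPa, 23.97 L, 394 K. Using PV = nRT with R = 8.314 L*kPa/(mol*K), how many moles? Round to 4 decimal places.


PV = nRT, solve for n = PV / (RT).
PV = 51 * 23.97 = 1222.47
RT = 8.314 * 394 = 3275.716
n = 1222.47 / 3275.716
n = 0.37319169 mol, rounded to 4 dp:

0.3732 mol


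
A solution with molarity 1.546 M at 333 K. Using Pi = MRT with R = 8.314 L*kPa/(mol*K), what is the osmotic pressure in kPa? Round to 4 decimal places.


Osmotic pressure (van't Hoff): Pi = M*R*T.
RT = 8.314 * 333 = 2768.562
Pi = 1.546 * 2768.562
Pi = 4280.196852 kPa, rounded to 4 dp:

4280.1969 kPa


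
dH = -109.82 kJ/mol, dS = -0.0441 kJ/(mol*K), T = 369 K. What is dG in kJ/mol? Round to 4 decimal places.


Gibbs: dG = dH - T*dS (consistent units, dS already in kJ/(mol*K)).
T*dS = 369 * -0.0441 = -16.2729
dG = -109.82 - (-16.2729)
dG = -93.5471 kJ/mol, rounded to 4 dp:

-93.5471 kJ/mol


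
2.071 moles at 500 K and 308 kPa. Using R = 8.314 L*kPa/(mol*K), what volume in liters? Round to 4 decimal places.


PV = nRT, solve for V = nRT / P.
nRT = 2.071 * 8.314 * 500 = 8609.147
V = 8609.147 / 308
V = 27.95177597 L, rounded to 4 dp:

27.9518 L


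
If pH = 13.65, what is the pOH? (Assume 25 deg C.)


At 25 deg C, pH + pOH = 14.
pOH = 14 - pH = 14 - 13.65
pOH = 0.35:

0.35


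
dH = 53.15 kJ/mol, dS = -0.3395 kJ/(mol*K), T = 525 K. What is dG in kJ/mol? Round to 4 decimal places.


Gibbs: dG = dH - T*dS (consistent units, dS already in kJ/(mol*K)).
T*dS = 525 * -0.3395 = -178.2375
dG = 53.15 - (-178.2375)
dG = 231.3875 kJ/mol, rounded to 4 dp:

231.3875 kJ/mol


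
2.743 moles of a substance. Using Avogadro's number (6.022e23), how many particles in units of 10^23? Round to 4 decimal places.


N = n * NA, then divide by 1e23 for the requested units.
N / 1e23 = n * 6.022
N / 1e23 = 2.743 * 6.022
N / 1e23 = 16.518346, rounded to 4 dp:

16.5183


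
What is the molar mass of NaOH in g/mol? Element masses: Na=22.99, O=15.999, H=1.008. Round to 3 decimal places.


M = sum(count * atomic_mass) over atoms.
M = 1*22.99 + 1*15.999 + 1*1.008
M = 22.99 + 15.999 + 1.008
M = 39.997 g/mol, rounded to 3 dp:

39.997 g/mol


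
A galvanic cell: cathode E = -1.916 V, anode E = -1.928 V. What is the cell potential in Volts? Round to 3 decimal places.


Standard cell potential: E_cell = E_cathode - E_anode.
E_cell = -1.916 - (-1.928)
E_cell = 0.012 V, rounded to 3 dp:

0.012 V


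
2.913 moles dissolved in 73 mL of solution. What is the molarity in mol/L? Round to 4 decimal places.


Convert volume to liters: V_L = V_mL / 1000.
V_L = 73 / 1000 = 0.073 L
M = n / V_L = 2.913 / 0.073
M = 39.90410959 mol/L, rounded to 4 dp:

39.9041 mol/L


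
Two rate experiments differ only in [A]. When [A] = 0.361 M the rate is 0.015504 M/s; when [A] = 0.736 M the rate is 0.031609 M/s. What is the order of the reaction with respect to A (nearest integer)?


Rate is proportional to [A]^n, so rate2/rate1 = ([A]2/[A]1)^n. Take logs to solve for n.
rate2/rate1 = 0.031609 / 0.015504 = 2.0388
[A]2/[A]1 = 0.736 / 0.361 = 2.0388
n = ln(2.0388) / ln(2.0388) = 1.0
Nearest integer order:

1


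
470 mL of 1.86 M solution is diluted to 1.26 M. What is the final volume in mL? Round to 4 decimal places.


Dilution: M1*V1 = M2*V2, solve for V2.
V2 = M1*V1 / M2
V2 = 1.86 * 470 / 1.26
V2 = 874.2 / 1.26
V2 = 693.80952381 mL, rounded to 4 dp:

693.8095 mL


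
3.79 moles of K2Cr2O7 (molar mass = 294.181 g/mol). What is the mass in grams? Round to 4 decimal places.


mass = n * M
mass = 3.79 * 294.181
mass = 1114.94599 g, rounded to 4 dp:

1114.9460 g


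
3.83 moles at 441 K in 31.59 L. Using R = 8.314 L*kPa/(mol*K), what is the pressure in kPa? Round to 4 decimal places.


PV = nRT, solve for P = nRT / V.
nRT = 3.83 * 8.314 * 441 = 14042.5954
P = 14042.5954 / 31.59
P = 444.52660336 kPa, rounded to 4 dp:

444.5266 kPa


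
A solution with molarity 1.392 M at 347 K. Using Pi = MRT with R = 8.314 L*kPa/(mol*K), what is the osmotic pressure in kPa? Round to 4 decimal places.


Osmotic pressure (van't Hoff): Pi = M*R*T.
RT = 8.314 * 347 = 2884.958
Pi = 1.392 * 2884.958
Pi = 4015.861536 kPa, rounded to 4 dp:

4015.8615 kPa


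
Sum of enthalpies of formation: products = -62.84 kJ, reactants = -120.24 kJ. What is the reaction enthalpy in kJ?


dH_rxn = sum(dH_f products) - sum(dH_f reactants)
dH_rxn = -62.84 - (-120.24)
dH_rxn = 57.4 kJ:

57.40 kJ


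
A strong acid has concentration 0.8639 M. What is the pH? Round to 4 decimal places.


A strong acid dissociates completely, so [H+] equals the given concentration.
pH = -log10([H+]) = -log10(0.8639)
pH = 0.06353653, rounded to 4 dp:

0.0635


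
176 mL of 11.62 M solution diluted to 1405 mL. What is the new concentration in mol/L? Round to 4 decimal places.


Dilution: M1*V1 = M2*V2, solve for M2.
M2 = M1*V1 / V2
M2 = 11.62 * 176 / 1405
M2 = 2045.12 / 1405
M2 = 1.45560142 mol/L, rounded to 4 dp:

1.4556 mol/L
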